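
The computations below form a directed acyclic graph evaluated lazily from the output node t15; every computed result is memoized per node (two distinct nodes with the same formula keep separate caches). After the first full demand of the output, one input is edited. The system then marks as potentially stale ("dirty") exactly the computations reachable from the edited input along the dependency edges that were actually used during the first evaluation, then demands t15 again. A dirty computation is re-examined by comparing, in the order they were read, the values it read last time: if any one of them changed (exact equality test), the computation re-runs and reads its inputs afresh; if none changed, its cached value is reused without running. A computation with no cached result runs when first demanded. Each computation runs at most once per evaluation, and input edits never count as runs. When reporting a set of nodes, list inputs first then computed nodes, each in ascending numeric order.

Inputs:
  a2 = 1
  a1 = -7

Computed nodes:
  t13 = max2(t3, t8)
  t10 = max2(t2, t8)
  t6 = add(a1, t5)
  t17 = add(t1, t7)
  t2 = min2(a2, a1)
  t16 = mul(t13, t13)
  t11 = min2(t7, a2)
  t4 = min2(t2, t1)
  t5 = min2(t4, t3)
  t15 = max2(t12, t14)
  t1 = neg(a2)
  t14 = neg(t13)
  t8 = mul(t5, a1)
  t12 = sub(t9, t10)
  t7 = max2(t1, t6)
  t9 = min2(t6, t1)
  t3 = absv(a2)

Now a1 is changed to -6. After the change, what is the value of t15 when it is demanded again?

Demanding t15 again yields -36.

First demand of the output computes:
  t1 = neg(1) = -1
  t2 = min2(1, -7) = -7
  t3 = absv(1) = 1
  t4 = min2(-7, -1) = -7
  t5 = min2(-7, 1) = -7
  t6 = add(-7, -7) = -14
  t8 = mul(-7, -7) = 49
  t9 = min2(-14, -1) = -14
  t10 = max2(-7, 49) = 49
  t12 = sub(-14, 49) = -63
  t13 = max2(1, 49) = 49
  t14 = neg(49) = -49
  t15 = max2(-63, -49) = -49

After the edit, cleaning proceeds:
  t2: a read changed (a1 -7->-6) — executes, giving -6.
  t4: a read changed (t2 -7->-6) — executes, giving -6.
  t5: a read changed (t4 -7->-6) — executes, giving -6.
  t6: a read changed (a1 -7->-6; t5 -7->-6) — executes, giving -12.
  t8: a read changed (t5 -7->-6; a1 -7->-6) — executes, giving 36.
  t9: a read changed (t6 -14->-12) — executes, giving -12.
  t10: a read changed (t2 -7->-6; t8 49->36) — executes, giving 36.
  t12: a read changed (t9 -14->-12; t10 49->36) — executes, giving -48.
  t13: a read changed (t8 49->36) — executes, giving 36.
  t14: a read changed (t13 49->36) — executes, giving -36.
  t15: a read changed (t12 -63->-48; t14 -49->-36) — executes, giving -36.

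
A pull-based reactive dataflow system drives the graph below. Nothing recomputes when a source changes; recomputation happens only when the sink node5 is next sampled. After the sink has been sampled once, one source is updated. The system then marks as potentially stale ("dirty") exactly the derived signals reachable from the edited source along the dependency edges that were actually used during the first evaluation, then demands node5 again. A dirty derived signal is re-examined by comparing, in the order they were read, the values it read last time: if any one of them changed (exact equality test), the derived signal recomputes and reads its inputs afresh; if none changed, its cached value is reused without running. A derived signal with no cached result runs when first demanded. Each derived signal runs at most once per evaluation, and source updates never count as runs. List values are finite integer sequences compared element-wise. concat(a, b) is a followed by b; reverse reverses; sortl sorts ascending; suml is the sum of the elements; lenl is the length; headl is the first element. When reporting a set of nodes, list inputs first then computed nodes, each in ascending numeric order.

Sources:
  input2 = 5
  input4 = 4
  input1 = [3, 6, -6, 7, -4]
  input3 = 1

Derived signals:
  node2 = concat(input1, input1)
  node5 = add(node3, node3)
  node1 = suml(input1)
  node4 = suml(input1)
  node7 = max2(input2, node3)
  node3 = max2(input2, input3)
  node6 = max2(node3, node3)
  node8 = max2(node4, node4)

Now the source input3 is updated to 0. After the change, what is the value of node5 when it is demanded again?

New value of node5: 10.
Key observation: the change is absorbed at node3 — it re-runs but produces the same value, and the output's value is unchanged.

First evaluation (everything demanded from the output):
  node3 = max2(5, 1) = 5
  node5 = add(5, 5) = 10

Propagation after the edit:
  node3: runs — input3 1->0; result 5 (same value as before).
  node5: checked — values it read are unchanged (node3 unchanged, node3 unchanged); reused cached 10 without running.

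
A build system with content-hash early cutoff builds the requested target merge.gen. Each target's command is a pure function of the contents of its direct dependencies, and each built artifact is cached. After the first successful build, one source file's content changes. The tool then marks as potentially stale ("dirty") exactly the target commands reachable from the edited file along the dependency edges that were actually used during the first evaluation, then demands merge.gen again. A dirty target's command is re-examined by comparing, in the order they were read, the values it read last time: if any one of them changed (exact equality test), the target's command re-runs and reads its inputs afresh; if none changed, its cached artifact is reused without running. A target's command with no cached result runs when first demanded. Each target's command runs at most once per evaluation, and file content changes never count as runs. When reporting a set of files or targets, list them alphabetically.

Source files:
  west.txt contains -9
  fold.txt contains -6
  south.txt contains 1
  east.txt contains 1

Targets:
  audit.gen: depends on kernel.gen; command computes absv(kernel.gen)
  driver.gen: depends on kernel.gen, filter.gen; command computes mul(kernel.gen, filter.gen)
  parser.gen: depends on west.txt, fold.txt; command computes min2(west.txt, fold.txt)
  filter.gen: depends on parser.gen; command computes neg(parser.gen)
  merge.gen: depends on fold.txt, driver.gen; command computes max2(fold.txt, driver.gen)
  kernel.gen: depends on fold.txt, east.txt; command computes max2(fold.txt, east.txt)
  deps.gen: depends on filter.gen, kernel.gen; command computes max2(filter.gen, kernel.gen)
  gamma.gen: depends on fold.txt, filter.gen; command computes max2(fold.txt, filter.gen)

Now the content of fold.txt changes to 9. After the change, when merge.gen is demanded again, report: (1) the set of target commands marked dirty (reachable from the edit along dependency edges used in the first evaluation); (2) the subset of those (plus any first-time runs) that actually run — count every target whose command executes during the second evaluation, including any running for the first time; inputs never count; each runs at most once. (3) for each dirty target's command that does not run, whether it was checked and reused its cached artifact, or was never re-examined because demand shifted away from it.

Marked dirty: driver.gen, filter.gen, kernel.gen, merge.gen, parser.gen.
Target commands that run: driver.gen, kernel.gen, merge.gen, parser.gen — 4 in total.
Checked but reused from cache: filter.gen.
Key observation: the cutoff stops propagation at filter.gen — its inputs' values are unchanged, so it reuses its cache.

First evaluation (everything demanded from the output):
  kernel.gen = max2(-6, 1) = 1
  parser.gen = min2(-9, -6) = -9
  filter.gen = neg(-9) = 9
  driver.gen = mul(1, 9) = 9
  merge.gen = max2(-6, 9) = 9

Propagation after the edit:
  kernel.gen: runs — fold.txt -6->9; result 9.
  parser.gen: runs — fold.txt -6->9; result -9 (same value as before).
  filter.gen: checked — values it read are unchanged (parser.gen unchanged); reused cached 9 without running.
  driver.gen: runs — kernel.gen 1->9; result 81.
  merge.gen: runs — fold.txt -6->9; driver.gen 9->81; result 81.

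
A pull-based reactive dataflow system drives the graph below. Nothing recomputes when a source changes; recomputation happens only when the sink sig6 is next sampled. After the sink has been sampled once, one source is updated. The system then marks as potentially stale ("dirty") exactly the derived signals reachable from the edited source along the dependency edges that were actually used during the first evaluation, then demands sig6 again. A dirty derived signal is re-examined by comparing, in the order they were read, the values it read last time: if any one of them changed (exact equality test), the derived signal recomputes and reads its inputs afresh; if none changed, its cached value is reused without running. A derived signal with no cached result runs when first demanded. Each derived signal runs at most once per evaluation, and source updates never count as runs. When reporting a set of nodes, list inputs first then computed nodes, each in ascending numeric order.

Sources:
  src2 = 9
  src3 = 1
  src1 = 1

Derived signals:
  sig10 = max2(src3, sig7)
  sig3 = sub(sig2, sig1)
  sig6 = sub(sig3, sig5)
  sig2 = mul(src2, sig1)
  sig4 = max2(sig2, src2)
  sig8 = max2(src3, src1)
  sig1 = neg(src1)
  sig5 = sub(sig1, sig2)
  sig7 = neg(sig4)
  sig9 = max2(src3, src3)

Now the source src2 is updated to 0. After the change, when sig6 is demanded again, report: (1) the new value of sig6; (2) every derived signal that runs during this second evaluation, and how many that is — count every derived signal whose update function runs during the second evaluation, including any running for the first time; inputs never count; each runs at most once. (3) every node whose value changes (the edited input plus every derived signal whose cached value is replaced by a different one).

New value of sig6: 2.
Derived signals that run: sig2, sig3, sig5, sig6 — 4 in total.
Values that change: src2, sig2, sig3, sig5, sig6.

First evaluation (everything demanded from the output):
  sig1 = neg(1) = -1
  sig2 = mul(9, -1) = -9
  sig3 = sub(-9, -1) = -8
  sig5 = sub(-1, -9) = 8
  sig6 = sub(-8, 8) = -16

Propagation after the edit:
  sig2: runs — src2 9->0; result 0.
  sig3: runs — sig2 -9->0; result 1.
  sig5: runs — sig2 -9->0; result -1.
  sig6: runs — sig3 -8->1; sig5 8->-1; result 2.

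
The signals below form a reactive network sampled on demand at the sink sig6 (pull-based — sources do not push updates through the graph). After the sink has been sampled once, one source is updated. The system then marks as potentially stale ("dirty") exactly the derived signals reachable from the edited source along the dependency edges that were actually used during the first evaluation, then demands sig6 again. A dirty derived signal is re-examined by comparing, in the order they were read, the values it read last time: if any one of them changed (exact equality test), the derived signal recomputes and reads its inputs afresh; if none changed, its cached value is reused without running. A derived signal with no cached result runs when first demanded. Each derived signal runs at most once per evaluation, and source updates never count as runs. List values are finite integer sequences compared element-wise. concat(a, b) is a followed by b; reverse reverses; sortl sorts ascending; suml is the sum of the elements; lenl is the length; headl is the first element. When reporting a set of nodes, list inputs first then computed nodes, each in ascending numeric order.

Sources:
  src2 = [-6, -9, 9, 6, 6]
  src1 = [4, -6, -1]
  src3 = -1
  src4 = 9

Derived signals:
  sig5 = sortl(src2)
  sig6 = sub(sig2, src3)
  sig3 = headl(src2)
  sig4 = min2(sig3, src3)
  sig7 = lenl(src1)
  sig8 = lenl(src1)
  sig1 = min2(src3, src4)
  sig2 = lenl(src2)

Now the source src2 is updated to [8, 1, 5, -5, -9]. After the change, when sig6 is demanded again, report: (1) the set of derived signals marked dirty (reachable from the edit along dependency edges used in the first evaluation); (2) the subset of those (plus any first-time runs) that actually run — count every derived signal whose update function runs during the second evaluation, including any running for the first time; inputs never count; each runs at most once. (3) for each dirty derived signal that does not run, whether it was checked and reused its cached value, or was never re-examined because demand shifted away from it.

Dirty set: sig2, sig6.
Run set: sig2 (1 run).
Re-examined without running (cache reused): sig6.
The important point: sig2 recomputes to an identical value, and the output ends up unchanged.

Initial pass — values computed on the first demand:
  sig2 = lenl([-6, -9, 9, 6, 6]) = 5
  sig6 = sub(5, -1) = 6

Second demand — change propagation:
  sig2: re-runs because src2 [-6, -9, 9, 6, 6]->[8, 1, 5, -5, -9]; new result 5 (unchanged).
  sig6: re-examined; everything it read last time is the same (sig2 unchanged, src3 unchanged) — cache 6 kept, no run.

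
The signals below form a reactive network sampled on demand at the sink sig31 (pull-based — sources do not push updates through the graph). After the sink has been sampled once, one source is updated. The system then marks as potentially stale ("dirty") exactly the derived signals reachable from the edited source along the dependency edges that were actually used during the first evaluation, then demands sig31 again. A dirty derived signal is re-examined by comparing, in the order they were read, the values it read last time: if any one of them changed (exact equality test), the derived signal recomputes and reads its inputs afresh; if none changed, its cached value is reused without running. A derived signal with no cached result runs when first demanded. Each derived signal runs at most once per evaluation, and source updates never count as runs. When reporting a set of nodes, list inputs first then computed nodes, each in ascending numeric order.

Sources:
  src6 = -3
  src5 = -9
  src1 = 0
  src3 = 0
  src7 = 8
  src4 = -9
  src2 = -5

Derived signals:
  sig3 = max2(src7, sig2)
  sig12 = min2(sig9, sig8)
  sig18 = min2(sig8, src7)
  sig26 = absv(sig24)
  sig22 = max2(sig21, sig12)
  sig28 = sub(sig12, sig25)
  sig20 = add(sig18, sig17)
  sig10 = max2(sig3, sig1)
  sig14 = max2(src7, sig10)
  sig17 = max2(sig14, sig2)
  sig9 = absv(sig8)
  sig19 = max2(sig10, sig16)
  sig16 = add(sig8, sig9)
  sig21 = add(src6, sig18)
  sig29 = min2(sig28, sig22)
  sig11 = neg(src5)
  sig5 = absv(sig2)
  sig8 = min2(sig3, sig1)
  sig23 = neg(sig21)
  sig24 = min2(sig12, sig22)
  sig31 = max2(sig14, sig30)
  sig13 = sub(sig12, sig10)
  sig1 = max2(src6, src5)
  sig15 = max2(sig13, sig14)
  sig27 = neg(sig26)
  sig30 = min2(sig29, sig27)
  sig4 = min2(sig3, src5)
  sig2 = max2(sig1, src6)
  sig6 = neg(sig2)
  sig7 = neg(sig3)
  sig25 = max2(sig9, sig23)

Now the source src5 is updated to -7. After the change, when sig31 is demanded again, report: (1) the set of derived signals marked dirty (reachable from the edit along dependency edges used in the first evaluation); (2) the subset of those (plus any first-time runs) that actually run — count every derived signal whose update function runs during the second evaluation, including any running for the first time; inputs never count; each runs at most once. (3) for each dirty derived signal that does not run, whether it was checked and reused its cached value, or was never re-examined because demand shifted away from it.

Dirty set: sig1, sig2, sig3, sig8, sig9, sig10, sig12, sig14, sig18, sig21, sig22, sig23, sig24, sig25, sig26, sig27, sig28, sig29, sig30, sig31.
Run set: sig1 (1 run).
Re-examined without running (cache reused): sig2, sig3, sig8, sig9, sig10, sig12, sig14, sig18, sig21, sig22, sig23, sig24, sig25, sig26, sig27, sig28, sig29, sig30, sig31.
The important point: sig1 recomputes to an identical value, and the output ends up unchanged.

Initial pass — values computed on the first demand:
  sig1 = max2(-3, -9) = -3
  sig2 = max2(-3, -3) = -3
  sig3 = max2(8, -3) = 8
  sig8 = min2(8, -3) = -3
  sig9 = absv(-3) = 3
  sig10 = max2(8, -3) = 8
  sig12 = min2(3, -3) = -3
  sig14 = max2(8, 8) = 8
  sig18 = min2(-3, 8) = -3
  sig21 = add(-3, -3) = -6
  sig22 = max2(-6, -3) = -3
  sig23 = neg(-6) = 6
  sig24 = min2(-3, -3) = -3
  sig25 = max2(3, 6) = 6
  sig26 = absv(-3) = 3
  sig27 = neg(3) = -3
  sig28 = sub(-3, 6) = -9
  sig29 = min2(-9, -3) = -9
  sig30 = min2(-9, -3) = -9
  sig31 = max2(8, -9) = 8

Second demand — change propagation:
  sig1: re-runs because src5 -9->-7; new result -3 (unchanged).
  sig2: re-examined; everything it read last time is the same (sig1 unchanged, src6 unchanged) — cache -3 kept, no run.
  sig3: re-examined; everything it read last time is the same (src7 unchanged, sig2 unchanged) — cache 8 kept, no run.
  sig8: re-examined; everything it read last time is the same (sig3 unchanged, sig1 unchanged) — cache -3 kept, no run.
  sig9: re-examined; everything it read last time is the same (sig8 unchanged) — cache 3 kept, no run.
  sig10: re-examined; everything it read last time is the same (sig3 unchanged, sig1 unchanged) — cache 8 kept, no run.
  sig12: re-examined; everything it read last time is the same (sig9 unchanged, sig8 unchanged) — cache -3 kept, no run.
  sig14: re-examined; everything it read last time is the same (src7 unchanged, sig10 unchanged) — cache 8 kept, no run.
  sig18: re-examined; everything it read last time is the same (sig8 unchanged, src7 unchanged) — cache -3 kept, no run.
  sig21: re-examined; everything it read last time is the same (src6 unchanged, sig18 unchanged) — cache -6 kept, no run.
  sig22: re-examined; everything it read last time is the same (sig21 unchanged, sig12 unchanged) — cache -3 kept, no run.
  sig23: re-examined; everything it read last time is the same (sig21 unchanged) — cache 6 kept, no run.
  sig24: re-examined; everything it read last time is the same (sig12 unchanged, sig22 unchanged) — cache -3 kept, no run.
  sig25: re-examined; everything it read last time is the same (sig9 unchanged, sig23 unchanged) — cache 6 kept, no run.
  sig26: re-examined; everything it read last time is the same (sig24 unchanged) — cache 3 kept, no run.
  sig27: re-examined; everything it read last time is the same (sig26 unchanged) — cache -3 kept, no run.
  sig28: re-examined; everything it read last time is the same (sig12 unchanged, sig25 unchanged) — cache -9 kept, no run.
  sig29: re-examined; everything it read last time is the same (sig28 unchanged, sig22 unchanged) — cache -9 kept, no run.
  sig30: re-examined; everything it read last time is the same (sig29 unchanged, sig27 unchanged) — cache -9 kept, no run.
  sig31: re-examined; everything it read last time is the same (sig14 unchanged, sig30 unchanged) — cache 8 kept, no run.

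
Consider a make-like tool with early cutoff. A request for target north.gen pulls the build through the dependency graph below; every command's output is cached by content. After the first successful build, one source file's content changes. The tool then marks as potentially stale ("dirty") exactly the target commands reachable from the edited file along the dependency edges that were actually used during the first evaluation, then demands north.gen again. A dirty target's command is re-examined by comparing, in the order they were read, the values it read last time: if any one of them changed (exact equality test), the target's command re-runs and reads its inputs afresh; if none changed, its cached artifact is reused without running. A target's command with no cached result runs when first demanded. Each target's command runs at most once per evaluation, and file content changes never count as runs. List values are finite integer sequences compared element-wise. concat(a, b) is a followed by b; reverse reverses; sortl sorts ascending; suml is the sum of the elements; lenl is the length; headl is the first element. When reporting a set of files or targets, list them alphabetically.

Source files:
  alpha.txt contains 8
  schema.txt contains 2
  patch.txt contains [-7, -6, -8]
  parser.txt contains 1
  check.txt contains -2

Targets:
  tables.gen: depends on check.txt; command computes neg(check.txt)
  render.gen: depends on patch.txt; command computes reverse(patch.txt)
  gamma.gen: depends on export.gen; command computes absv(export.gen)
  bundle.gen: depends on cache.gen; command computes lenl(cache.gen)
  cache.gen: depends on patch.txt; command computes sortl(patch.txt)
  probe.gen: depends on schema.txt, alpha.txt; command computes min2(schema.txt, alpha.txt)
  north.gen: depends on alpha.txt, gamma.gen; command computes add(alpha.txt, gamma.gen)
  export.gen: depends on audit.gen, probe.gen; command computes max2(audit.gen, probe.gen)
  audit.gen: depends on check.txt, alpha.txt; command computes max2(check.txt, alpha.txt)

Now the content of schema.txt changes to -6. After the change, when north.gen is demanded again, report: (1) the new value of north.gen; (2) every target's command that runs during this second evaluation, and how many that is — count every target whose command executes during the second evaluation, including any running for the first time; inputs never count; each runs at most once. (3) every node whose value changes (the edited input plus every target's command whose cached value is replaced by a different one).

Demanding north.gen again yields 16.
2 target commands run: export.gen, probe.gen.
The nodes whose values change: probe.gen, schema.txt.
Note the absorption at export.gen: it re-runs yet its value is the same, leaving the output's value untouched.

First demand of the output computes:
  audit.gen = max2(-2, 8) = 8
  probe.gen = min2(2, 8) = 2
  export.gen = max2(8, 2) = 8
  gamma.gen = absv(8) = 8
  north.gen = add(8, 8) = 16

After the edit, cleaning proceeds:
  probe.gen: a read changed (schema.txt 2->-6) — executes, giving -6.
  export.gen: a read changed (probe.gen 2->-6) — executes, giving 8 — identical to its old value.
  gamma.gen: dirty, but its reads are unchanged (export.gen unchanged); cached 8 stands.
  north.gen: dirty, but its reads are unchanged (alpha.txt unchanged, gamma.gen unchanged); cached 16 stands.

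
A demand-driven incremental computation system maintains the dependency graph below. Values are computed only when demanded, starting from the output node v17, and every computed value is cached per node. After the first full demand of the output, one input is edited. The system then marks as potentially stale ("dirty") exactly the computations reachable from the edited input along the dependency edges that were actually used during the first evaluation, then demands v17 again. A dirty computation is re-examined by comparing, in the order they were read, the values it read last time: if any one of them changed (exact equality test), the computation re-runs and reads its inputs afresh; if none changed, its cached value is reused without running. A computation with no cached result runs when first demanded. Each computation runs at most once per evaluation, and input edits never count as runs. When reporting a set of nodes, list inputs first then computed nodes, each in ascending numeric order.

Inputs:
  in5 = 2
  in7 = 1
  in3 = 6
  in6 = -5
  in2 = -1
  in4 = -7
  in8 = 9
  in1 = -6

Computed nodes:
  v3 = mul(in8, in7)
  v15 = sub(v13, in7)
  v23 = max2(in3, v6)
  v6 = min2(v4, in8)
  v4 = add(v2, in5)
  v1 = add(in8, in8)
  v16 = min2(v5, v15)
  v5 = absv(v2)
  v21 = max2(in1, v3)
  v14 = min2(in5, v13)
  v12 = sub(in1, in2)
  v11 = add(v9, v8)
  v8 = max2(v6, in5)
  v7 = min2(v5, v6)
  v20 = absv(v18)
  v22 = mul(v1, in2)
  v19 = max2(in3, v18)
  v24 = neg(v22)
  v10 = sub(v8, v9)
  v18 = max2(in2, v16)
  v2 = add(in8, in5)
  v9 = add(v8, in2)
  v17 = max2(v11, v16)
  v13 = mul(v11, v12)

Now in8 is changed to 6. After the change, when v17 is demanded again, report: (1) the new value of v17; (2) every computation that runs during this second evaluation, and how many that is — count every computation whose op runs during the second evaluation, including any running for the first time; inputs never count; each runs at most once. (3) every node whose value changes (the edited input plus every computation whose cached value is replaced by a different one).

New value of v17: 11.
Computations that run: v2, v4, v5, v6, v8, v9, v11, v13, v15, v16, v17 — 11 in total.
Values that change: in8, v2, v4, v5, v6, v8, v9, v11, v13, v15, v16, v17.

First evaluation (everything demanded from the output):
  v2 = add(9, 2) = 11
  v4 = add(11, 2) = 13
  v5 = absv(11) = 11
  v6 = min2(13, 9) = 9
  v8 = max2(9, 2) = 9
  v9 = add(9, -1) = 8
  v11 = add(8, 9) = 17
  v12 = sub(-6, -1) = -5
  v13 = mul(17, -5) = -85
  v15 = sub(-85, 1) = -86
  v16 = min2(11, -86) = -86
  v17 = max2(17, -86) = 17

Propagation after the edit:
  v2: runs — in8 9->6; result 8.
  v4: runs — v2 11->8; result 10.
  v5: runs — v2 11->8; result 8.
  v6: runs — v4 13->10; in8 9->6; result 6.
  v8: runs — v6 9->6; result 6.
  v9: runs — v8 9->6; result 5.
  v11: runs — v9 8->5; v8 9->6; result 11.
  v13: runs — v11 17->11; result -55.
  v15: runs — v13 -85->-55; result -56.
  v16: runs — v5 11->8; v15 -86->-56; result -56.
  v17: runs — v11 17->11; v16 -86->-56; result 11.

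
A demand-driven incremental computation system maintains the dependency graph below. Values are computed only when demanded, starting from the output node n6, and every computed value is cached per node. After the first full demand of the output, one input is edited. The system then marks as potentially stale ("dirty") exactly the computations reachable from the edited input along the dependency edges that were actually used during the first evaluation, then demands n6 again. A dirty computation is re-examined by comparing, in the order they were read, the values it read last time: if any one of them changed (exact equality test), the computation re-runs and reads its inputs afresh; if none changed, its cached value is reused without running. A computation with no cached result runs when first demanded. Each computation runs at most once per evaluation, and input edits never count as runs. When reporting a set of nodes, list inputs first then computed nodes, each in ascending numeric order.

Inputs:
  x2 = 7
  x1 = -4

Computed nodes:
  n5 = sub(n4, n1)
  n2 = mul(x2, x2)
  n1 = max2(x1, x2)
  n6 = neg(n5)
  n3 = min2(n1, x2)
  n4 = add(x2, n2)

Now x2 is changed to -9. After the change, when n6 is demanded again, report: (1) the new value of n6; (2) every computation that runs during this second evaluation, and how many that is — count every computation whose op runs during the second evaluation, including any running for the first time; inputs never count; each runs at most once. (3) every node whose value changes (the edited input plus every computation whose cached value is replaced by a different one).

New value of n6: -76.
Computations that run: n1, n2, n4, n5, n6 — 5 in total.
Values that change: x2, n1, n2, n4, n5, n6.

First evaluation (everything demanded from the output):
  n1 = max2(-4, 7) = 7
  n2 = mul(7, 7) = 49
  n4 = add(7, 49) = 56
  n5 = sub(56, 7) = 49
  n6 = neg(49) = -49

Propagation after the edit:
  n1: runs — x2 7->-9; result -4.
  n2: runs — x2 7->-9; x2 7->-9; result 81.
  n4: runs — x2 7->-9; n2 49->81; result 72.
  n5: runs — n4 56->72; n1 7->-4; result 76.
  n6: runs — n5 49->76; result -76.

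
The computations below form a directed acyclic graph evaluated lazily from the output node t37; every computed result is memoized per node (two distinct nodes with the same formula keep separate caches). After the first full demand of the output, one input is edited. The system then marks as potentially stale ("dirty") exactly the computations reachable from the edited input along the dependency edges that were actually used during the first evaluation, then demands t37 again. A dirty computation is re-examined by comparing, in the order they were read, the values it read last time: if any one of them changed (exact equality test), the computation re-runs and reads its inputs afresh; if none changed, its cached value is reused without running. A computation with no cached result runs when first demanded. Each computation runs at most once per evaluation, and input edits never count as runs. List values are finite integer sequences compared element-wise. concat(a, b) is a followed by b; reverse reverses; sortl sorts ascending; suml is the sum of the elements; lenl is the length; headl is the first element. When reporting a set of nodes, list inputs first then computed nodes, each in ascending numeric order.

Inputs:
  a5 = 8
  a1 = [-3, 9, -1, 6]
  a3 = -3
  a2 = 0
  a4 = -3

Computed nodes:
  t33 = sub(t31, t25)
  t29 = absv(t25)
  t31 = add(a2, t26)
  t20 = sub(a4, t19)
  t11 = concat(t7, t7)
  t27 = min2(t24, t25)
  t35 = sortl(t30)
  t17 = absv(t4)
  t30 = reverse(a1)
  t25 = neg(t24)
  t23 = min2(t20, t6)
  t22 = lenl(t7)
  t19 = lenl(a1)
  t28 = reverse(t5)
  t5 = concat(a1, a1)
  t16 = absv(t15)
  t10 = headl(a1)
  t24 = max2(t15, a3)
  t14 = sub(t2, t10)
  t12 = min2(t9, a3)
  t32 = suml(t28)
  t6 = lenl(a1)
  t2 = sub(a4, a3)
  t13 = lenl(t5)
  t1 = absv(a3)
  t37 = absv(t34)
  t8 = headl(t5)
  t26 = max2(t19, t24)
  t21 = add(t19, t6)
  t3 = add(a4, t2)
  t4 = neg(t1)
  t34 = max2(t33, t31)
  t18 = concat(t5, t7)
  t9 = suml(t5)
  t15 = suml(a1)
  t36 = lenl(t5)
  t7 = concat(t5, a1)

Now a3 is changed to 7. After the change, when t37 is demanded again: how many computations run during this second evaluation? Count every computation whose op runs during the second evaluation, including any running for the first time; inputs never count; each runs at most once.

First demand of the output computes:
  t15 = suml([-3, 9, -1, 6]) = 11
  t19 = lenl([-3, 9, -1, 6]) = 4
  t24 = max2(11, -3) = 11
  t25 = neg(11) = -11
  t26 = max2(4, 11) = 11
  t31 = add(0, 11) = 11
  t33 = sub(11, -11) = 22
  t34 = max2(22, 11) = 22
  t37 = absv(22) = 22

After the edit, cleaning proceeds:
  t24: a read changed (a3 -3->7) — executes, giving 11 — identical to its old value.
  t25: dirty, but its reads are unchanged (t24 unchanged); cached -11 stands.
  t26: dirty, but its reads are unchanged (t19 unchanged, t24 unchanged); cached 11 stands.
  t31: dirty, but its reads are unchanged (a2 unchanged, t26 unchanged); cached 11 stands.
  t33: dirty, but its reads are unchanged (t31 unchanged, t25 unchanged); cached 22 stands.
  t34: dirty, but its reads are unchanged (t33 unchanged, t31 unchanged); cached 22 stands.
  t37: dirty, but its reads are unchanged (t34 unchanged); cached 22 stands.

Note the absorption at t24: it re-runs yet its value is the same, leaving the output's value untouched.

1 computations run: t24.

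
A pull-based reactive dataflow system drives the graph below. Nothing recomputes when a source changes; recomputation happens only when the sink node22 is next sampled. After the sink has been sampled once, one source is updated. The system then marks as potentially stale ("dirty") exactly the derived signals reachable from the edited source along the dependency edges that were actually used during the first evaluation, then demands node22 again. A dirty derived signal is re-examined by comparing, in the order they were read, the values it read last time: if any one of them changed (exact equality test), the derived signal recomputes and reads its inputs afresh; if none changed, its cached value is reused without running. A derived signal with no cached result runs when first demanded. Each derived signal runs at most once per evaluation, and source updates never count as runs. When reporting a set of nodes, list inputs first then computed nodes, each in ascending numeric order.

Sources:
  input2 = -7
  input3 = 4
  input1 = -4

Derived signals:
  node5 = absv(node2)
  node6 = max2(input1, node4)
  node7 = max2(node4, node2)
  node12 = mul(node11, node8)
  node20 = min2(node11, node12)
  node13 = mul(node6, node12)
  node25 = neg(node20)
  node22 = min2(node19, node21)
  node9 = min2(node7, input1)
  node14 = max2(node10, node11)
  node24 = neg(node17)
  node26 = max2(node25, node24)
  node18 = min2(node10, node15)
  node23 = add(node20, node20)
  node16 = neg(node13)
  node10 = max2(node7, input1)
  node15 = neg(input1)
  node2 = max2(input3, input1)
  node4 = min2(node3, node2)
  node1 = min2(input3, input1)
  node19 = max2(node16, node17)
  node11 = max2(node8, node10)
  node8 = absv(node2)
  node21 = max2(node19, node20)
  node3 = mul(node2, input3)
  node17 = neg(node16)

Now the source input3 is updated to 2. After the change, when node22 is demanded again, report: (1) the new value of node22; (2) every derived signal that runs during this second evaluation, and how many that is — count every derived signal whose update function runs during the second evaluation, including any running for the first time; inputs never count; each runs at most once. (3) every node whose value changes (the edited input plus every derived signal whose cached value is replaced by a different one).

First evaluation (everything demanded from the output):
  node2 = max2(4, -4) = 4
  node3 = mul(4, 4) = 16
  node4 = min2(16, 4) = 4
  node6 = max2(-4, 4) = 4
  node7 = max2(4, 4) = 4
  node8 = absv(4) = 4
  node10 = max2(4, -4) = 4
  node11 = max2(4, 4) = 4
  node12 = mul(4, 4) = 16
  node13 = mul(4, 16) = 64
  node16 = neg(64) = -64
  node17 = neg(-64) = 64
  node19 = max2(-64, 64) = 64
  node20 = min2(4, 16) = 4
  node21 = max2(64, 4) = 64
  node22 = min2(64, 64) = 64

Propagation after the edit:
  node2: runs — input3 4->2; result 2.
  node3: runs — node2 4->2; input3 4->2; result 4.
  node4: runs — node3 16->4; node2 4->2; result 2.
  node6: runs — node4 4->2; result 2.
  node7: runs — node4 4->2; node2 4->2; result 2.
  node8: runs — node2 4->2; result 2.
  node10: runs — node7 4->2; result 2.
  node11: runs — node8 4->2; node10 4->2; result 2.
  node12: runs — node11 4->2; node8 4->2; result 4.
  node13: runs — node6 4->2; node12 16->4; result 8.
  node16: runs — node13 64->8; result -8.
  node17: runs — node16 -64->-8; result 8.
  node19: runs — node16 -64->-8; node17 64->8; result 8.
  node20: runs — node11 4->2; node12 16->4; result 2.
  node21: runs — node19 64->8; node20 4->2; result 8.
  node22: runs — node19 64->8; node21 64->8; result 8.

New value of node22: 8.
Derived signals that run: node2, node3, node4, node6, node7, node8, node10, node11, node12, node13, node16, node17, node19, node20, node21, node22 — 16 in total.
Values that change: input3, node2, node3, node4, node6, node7, node8, node10, node11, node12, node13, node16, node17, node19, node20, node21, node22.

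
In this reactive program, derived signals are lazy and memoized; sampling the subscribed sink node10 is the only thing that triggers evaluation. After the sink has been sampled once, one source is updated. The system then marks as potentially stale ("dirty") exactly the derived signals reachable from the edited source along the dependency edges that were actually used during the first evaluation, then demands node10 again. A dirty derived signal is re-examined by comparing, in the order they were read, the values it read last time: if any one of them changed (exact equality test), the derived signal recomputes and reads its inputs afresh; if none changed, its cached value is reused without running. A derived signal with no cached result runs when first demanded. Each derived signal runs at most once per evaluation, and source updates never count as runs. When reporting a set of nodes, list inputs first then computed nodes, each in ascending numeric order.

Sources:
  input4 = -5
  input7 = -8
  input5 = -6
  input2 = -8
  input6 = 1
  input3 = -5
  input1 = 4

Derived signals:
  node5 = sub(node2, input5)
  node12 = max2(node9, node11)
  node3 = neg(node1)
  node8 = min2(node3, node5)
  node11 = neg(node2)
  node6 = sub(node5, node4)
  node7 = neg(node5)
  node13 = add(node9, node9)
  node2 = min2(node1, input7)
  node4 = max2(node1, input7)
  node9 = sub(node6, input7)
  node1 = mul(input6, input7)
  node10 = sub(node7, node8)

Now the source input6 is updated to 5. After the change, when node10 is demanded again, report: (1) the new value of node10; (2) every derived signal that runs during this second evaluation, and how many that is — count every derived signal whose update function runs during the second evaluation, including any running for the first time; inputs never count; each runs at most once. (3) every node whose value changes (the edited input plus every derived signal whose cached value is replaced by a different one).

First demand of the output computes:
  node1 = mul(1, -8) = -8
  node2 = min2(-8, -8) = -8
  node3 = neg(-8) = 8
  node5 = sub(-8, -6) = -2
  node7 = neg(-2) = 2
  node8 = min2(8, -2) = -2
  node10 = sub(2, -2) = 4

After the edit, cleaning proceeds:
  node1: a read changed (input6 1->5) — executes, giving -40.
  node2: a read changed (node1 -8->-40) — executes, giving -40.
  node3: a read changed (node1 -8->-40) — executes, giving 40.
  node5: a read changed (node2 -8->-40) — executes, giving -34.
  node7: a read changed (node5 -2->-34) — executes, giving 34.
  node8: a read changed (node3 8->40; node5 -2->-34) — executes, giving -34.
  node10: a read changed (node7 2->34; node8 -2->-34) — executes, giving 68.

Demanding node10 again yields 68.
7 derived signals run: node1, node2, node3, node5, node7, node8, node10.
The nodes whose values change: input6, node1, node2, node3, node5, node7, node8, node10.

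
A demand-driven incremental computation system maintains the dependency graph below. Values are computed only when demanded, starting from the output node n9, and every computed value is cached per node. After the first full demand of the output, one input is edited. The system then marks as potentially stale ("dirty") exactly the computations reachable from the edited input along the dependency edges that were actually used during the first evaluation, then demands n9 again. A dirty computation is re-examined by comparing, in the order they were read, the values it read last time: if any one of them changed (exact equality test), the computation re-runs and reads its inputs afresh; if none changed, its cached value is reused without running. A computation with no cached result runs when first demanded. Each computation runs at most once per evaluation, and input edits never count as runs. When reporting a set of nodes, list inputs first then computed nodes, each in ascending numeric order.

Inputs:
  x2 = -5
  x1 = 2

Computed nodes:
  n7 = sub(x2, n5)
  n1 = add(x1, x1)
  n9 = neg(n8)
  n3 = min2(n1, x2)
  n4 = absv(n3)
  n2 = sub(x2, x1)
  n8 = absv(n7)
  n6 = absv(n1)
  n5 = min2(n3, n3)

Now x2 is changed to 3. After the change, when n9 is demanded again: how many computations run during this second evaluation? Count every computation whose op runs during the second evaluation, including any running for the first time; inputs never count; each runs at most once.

First evaluation (everything demanded from the output):
  n1 = add(2, 2) = 4
  n3 = min2(4, -5) = -5
  n5 = min2(-5, -5) = -5
  n7 = sub(-5, -5) = 0
  n8 = absv(0) = 0
  n9 = neg(0) = 0

Propagation after the edit:
  n3: runs — x2 -5->3; result 3.
  n5: runs — n3 -5->3; n3 -5->3; result 3.
  n7: runs — x2 -5->3; n5 -5->3; result 0 (same value as before).
  n8: checked — values it read are unchanged (n7 unchanged); reused cached 0 without running.
  n9: checked — values it read are unchanged (n8 unchanged); reused cached 0 without running.

Key observation: the change is absorbed at n7 — it re-runs but produces the same value, and the output's value is unchanged.

Computations that run: n3, n5, n7 — 3 in total.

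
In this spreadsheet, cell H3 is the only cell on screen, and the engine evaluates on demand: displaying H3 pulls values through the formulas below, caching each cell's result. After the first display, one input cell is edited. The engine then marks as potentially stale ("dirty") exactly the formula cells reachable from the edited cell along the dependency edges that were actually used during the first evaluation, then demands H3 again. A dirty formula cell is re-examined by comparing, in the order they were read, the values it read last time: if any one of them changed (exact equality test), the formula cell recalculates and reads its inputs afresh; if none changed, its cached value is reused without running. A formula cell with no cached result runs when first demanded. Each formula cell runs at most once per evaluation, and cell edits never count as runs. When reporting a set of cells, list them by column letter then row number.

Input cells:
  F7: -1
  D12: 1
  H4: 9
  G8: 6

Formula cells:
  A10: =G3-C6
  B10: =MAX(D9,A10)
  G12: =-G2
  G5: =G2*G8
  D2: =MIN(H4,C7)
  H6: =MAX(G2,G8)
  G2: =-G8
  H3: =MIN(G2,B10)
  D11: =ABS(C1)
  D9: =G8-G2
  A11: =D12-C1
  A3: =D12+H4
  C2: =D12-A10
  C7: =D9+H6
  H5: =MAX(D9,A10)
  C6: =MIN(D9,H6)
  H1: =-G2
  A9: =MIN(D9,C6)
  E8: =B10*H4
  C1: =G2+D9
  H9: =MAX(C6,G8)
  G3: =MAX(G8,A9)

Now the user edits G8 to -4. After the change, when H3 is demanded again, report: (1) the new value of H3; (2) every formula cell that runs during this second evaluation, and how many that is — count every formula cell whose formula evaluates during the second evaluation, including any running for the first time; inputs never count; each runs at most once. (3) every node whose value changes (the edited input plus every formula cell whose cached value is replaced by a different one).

H3 now evaluates to 4.
Run set: A9, A10, B10, C6, D9, G2, G3, H3, H6 (9 run).
Changed values: A9, A10, B10, C6, D9, G2, G3, G8, H3, H6.

Initial pass — values computed on the first demand:
  G2 = -(6) = -6
  D9 = 6 - -6 = 12
  H6 = MAX(-6, 6) = 6
  C6 = MIN(12, 6) = 6
  A9 = MIN(12, 6) = 6
  G3 = MAX(6, 6) = 6
  A10 = 6 - 6 = 0
  B10 = MAX(12, 0) = 12
  H3 = MIN(-6, 12) = -6

Second demand — change propagation:
  G2: re-runs because G8 6->-4; new result 4.
  D9: re-runs because G8 6->-4; G2 -6->4; new result -8.
  H6: re-runs because G2 -6->4; G8 6->-4; new result 4.
  C6: re-runs because D9 12->-8; H6 6->4; new result -8.
  A9: re-runs because D9 12->-8; C6 6->-8; new result -8.
  G3: re-runs because G8 6->-4; A9 6->-8; new result -4.
  A10: re-runs because G3 6->-4; C6 6->-8; new result 4.
  B10: re-runs because D9 12->-8; A10 0->4; new result 4.
  H3: re-runs because G2 -6->4; B10 12->4; new result 4.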